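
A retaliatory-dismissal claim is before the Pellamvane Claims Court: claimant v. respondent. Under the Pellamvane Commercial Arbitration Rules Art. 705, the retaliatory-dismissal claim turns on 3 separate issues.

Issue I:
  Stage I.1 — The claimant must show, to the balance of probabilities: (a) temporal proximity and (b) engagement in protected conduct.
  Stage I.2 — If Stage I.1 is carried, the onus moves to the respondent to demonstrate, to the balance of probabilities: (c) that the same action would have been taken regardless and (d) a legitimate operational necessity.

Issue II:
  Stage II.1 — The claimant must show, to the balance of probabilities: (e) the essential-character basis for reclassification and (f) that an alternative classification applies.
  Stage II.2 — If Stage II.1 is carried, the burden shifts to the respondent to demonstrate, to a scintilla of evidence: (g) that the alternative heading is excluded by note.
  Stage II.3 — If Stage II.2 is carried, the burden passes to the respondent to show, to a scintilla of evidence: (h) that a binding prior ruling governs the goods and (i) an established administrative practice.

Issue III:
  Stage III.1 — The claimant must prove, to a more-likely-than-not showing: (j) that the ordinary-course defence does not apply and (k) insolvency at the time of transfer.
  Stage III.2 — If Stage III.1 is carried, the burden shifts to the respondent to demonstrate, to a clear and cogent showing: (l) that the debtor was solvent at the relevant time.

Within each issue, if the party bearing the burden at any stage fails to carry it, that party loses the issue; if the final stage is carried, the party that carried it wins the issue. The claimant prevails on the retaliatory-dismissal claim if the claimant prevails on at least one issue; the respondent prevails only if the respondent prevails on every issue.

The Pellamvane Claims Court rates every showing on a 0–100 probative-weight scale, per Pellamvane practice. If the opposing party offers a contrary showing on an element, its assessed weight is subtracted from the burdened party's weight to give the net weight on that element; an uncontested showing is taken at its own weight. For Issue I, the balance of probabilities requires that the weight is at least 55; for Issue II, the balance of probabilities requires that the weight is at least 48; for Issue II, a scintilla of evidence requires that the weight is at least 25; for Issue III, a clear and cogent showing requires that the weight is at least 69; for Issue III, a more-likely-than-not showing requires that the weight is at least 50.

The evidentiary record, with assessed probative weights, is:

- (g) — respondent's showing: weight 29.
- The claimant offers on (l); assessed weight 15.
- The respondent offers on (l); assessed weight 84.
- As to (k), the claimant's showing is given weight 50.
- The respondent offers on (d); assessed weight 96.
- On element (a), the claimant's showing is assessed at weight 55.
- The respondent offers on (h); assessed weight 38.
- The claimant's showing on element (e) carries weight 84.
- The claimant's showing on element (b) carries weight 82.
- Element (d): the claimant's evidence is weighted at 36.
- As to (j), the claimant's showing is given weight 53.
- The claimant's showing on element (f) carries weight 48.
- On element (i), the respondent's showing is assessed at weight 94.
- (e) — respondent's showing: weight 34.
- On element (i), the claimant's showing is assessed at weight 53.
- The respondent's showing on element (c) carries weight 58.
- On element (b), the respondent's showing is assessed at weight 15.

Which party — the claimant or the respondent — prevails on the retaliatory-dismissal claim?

— Issue I —
At Stage I.1 the claimant must meet the balance of probabilities (weight is at least 55): on (a) the weight is 55, which does reach 55, so (a) meets the standard; on (b) the weight is 82 less the opposing 15 gives net 67, which does reach 55, so (b) meets the standard.
  All elements met. The burden passes to the respondent.
At Stage I.2 the respondent must meet the balance of probabilities (weight is at least 55): on (c) the weight is 58, ≥ 55, so (c) meets the standard; on (d) the weight is 96 less the opposing 36 gives net 60, ≥ 55, so (d) meets the standard.
  The respondent carries the last stage.
Every stage carried; the respondent prevails on this issue.
— Issue II —
Stage II.1 (claimant, the balance of probabilities, weight is at least 48): (e) net 84−34=50 ≥ 48 — meets; (f) 48 ≥ 48 — meets.
  Stage II.1 is satisfied; the onus moves to the respondent.
Stage II.2 (respondent, a scintilla of evidence, weight is at least 25): (g) 29 ≥ 25 — meets.
  Stage II.2 carried; the burden remains with the respondent.
Stage II.3 (respondent, a scintilla of evidence, weight is at least 25): (h) 38 ≥ 25 — meets; (i) net 94−53=41 ≥ 25 — meets.
  Stage II.3 carried; the final stage is satisfied.
Every stage carried; the respondent prevails on this issue.
— Issue III —
Stage III.1 — burden on claimant; standard: a more-likely-than-not showing (weight is at least 50).
    (j): 53 ≥ 50 [met]
    (k): 50 ≥ 50 [met]
  Stage III.1 is satisfied; the onus moves to the respondent.
Stage III.2 — burden on respondent; standard: a clear and cogent showing (weight is at least 69).
    (l): 84 − 15 = 69 ≥ 69 [met]
  The respondent carries the last stage.
Every stage carried; the respondent prevails on this issue.
Per-issue: Issue I → respondent; Issue II → respondent; Issue III → respondent. The claimant must prevail on at least one issue; overall, the respondent prevails.

respondent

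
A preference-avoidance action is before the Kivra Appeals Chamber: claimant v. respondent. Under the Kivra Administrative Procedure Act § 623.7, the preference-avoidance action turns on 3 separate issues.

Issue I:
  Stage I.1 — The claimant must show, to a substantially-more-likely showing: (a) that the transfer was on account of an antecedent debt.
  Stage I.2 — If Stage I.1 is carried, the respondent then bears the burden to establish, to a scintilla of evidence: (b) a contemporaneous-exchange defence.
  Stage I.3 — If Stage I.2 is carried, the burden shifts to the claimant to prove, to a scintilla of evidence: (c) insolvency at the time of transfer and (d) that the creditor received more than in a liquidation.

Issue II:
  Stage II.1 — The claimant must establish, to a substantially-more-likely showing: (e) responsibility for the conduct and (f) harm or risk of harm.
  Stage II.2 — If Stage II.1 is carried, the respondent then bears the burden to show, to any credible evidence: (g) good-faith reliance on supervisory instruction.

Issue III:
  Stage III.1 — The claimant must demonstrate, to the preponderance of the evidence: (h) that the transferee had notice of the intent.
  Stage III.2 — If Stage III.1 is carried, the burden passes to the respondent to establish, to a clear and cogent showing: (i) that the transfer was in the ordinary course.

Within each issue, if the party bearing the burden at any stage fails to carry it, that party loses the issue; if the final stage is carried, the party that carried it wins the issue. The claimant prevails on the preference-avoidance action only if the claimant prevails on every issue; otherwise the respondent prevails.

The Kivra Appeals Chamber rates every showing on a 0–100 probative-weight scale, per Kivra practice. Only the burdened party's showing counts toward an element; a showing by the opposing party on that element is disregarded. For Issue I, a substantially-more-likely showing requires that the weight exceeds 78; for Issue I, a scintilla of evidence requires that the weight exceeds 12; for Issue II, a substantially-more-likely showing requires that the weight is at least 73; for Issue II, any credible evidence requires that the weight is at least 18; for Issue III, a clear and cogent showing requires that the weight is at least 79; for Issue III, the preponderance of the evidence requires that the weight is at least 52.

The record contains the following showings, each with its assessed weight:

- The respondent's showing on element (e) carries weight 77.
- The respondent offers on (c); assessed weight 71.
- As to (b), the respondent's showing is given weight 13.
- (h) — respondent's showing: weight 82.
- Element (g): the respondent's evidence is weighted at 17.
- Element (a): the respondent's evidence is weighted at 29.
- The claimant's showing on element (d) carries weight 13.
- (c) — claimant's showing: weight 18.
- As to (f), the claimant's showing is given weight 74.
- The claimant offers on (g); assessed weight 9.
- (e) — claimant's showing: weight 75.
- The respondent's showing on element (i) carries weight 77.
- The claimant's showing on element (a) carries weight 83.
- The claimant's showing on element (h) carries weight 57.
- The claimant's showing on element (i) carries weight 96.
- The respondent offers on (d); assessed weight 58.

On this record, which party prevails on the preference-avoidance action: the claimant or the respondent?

— Issue I —
At Stage I.1 the claimant must meet a substantially-more-likely showing (weight exceeds 78): on (a) the weight is 83 (the respondent's 29 is given no effect), > 78, so (a) meets the standard.
  Stage I.1 is satisfied; the onus moves to the respondent.
At Stage I.2 the respondent must meet a scintilla of evidence (weight exceeds 12): on (b) the weight is 13, > 12, so (b) meets the standard.
  All elements met. The burden passes to the claimant.
At Stage I.3 the claimant must meet a scintilla of evidence (weight exceeds 12): on (c) the weight is 18 (the respondent's 71 is given no effect), which does exceed 12, so (c) meets the standard; on (d) the weight is 13 (the respondent's 58 is given no effect), which does exceed 12, so (d) meets the standard.
  All elements met at the final stage.
All stages carried — the claimant prevails on this issue.
— Issue II —
Stage II.1 (claimant, a substantially-more-likely showing, weight is at least 73): (e) 75 (respondent's 77 disregarded) ≥ 73 — meets; (f) 74 ≥ 73 — meets.
  All elements met. The burden passes to the respondent.
Stage II.2 (respondent, any credible evidence, weight is at least 18): (g) 17 (claimant's 9 disregarded) < 18 — fails.
  The respondent does not carry Stage II.2.
So the claimant prevails on this issue.
— Issue III —
Stage III.1 — burden on claimant; standard: the preponderance of the evidence (weight is at least 52).
    (h): 57 (respondent's 82 disregarded) ≥ 52 [met]
  All elements met. The burden passes to the respondent.
Stage III.2 — burden on respondent; standard: a clear and cogent showing (weight is at least 79).
    (i): 77 (claimant's 96 disregarded) < 79 [not met]
  Stage III.2 not carried; the respondent fails its burden.
The analysis ends at Stage III.2; the claimant prevails on this issue.
Per-issue: Issue I → claimant; Issue II → claimant; Issue III → claimant. The claimant must prevail on every issue; overall, the claimant prevails.

claimant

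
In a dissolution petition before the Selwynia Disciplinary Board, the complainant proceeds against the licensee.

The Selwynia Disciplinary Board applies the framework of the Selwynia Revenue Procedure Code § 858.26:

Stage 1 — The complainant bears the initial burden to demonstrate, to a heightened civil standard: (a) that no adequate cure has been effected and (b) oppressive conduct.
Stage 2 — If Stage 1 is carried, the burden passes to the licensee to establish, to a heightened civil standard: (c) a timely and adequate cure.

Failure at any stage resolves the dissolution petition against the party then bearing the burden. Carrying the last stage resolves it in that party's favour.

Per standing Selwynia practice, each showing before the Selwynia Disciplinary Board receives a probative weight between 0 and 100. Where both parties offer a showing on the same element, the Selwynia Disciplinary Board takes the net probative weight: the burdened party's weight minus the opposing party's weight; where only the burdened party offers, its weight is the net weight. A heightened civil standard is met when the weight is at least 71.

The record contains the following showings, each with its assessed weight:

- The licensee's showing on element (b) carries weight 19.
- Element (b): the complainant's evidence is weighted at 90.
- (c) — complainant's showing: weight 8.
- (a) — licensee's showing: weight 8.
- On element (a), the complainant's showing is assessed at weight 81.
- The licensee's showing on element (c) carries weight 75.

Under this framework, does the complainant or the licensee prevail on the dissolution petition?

At Stage 1 the complainant must meet a heightened civil standard (weight is at least 71): on (a) the weight is 81 less the opposing 8 gives net 73, ≥ 71, so (a) meets the standard; on (b) the weight is 90 less the opposing 19 gives net 71, which does reach 71, so (b) meets the standard.
  The complainant carries Stage 1; the licensee now bears the burden.
At Stage 2 the licensee must meet a heightened civil standard (weight is at least 71): on (c) the weight is 75 less the opposing 8 gives net 67, < 71, so (c) does not meet the standard.
  Stage 2 not carried; the licensee fails its burden.
The analysis ends at Stage 2; the complainant prevails.

complainant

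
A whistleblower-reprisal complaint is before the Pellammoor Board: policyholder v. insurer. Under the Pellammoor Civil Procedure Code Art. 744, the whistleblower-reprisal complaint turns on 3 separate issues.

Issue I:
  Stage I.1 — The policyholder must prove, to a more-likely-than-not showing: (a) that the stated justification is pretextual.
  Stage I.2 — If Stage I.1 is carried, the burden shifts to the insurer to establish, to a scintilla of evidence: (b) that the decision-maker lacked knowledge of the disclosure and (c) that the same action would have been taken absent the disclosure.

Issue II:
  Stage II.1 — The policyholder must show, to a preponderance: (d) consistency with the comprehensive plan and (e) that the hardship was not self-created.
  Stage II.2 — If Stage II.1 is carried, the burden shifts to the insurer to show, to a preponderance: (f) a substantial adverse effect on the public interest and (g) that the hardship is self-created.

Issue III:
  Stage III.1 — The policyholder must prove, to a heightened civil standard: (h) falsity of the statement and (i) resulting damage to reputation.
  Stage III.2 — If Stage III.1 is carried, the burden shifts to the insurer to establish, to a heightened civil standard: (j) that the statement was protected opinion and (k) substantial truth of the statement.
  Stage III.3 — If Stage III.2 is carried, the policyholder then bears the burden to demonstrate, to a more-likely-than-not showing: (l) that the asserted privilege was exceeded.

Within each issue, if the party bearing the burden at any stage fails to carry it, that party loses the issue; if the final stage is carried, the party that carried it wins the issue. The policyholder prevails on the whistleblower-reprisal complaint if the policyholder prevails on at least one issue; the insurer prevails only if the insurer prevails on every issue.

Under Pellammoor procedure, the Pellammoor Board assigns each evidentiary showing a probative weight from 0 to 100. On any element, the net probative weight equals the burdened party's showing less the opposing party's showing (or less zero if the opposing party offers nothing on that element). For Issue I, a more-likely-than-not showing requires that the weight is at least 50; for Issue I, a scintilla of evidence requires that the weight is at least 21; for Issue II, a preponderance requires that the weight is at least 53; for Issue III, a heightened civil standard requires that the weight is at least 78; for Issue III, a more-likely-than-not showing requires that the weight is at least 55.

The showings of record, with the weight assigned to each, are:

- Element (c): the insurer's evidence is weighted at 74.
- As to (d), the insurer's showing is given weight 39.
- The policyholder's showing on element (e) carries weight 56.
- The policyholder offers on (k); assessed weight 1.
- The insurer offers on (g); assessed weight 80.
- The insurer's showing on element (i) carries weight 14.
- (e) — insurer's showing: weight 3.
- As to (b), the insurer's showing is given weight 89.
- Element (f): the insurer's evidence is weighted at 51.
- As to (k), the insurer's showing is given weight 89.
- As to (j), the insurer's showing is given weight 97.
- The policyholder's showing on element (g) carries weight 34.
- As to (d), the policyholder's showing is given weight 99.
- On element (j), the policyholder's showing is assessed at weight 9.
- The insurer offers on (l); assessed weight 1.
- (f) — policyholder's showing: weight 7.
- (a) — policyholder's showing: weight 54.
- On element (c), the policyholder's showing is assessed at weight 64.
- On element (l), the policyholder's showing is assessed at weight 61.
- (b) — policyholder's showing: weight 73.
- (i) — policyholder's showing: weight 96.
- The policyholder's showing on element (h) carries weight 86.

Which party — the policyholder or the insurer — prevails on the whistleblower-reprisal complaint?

— Issue I —
Stage I.1 — burden on policyholder; standard: a more-likely-than-not showing (weight is at least 50).
    (a): 54 ≥ 50 [met]
  Stage I.1 is satisfied; the onus moves to the insurer.
Stage I.2 — burden on insurer; standard: a scintilla of evidence (weight is at least 21).
    (b): 89 − 73 = 16 < 21 [not met]
    (c): 74 − 64 = 10 < 21 [not met]
  Stage I.2 not carried; the insurer fails its burden.
So the policyholder prevails on this issue.
— Issue II —
At Stage II.1 the policyholder must meet a preponderance (weight is at least 53): on (d) the weight is 99 less the opposing 39 gives net 60, ≥ 53, so (d) meets the standard; on (e) the weight is 56 less the opposing 3 gives net 53, which does reach 53, so (e) meets the standard.
  All elements met. The burden passes to the insurer.
At Stage II.2 the insurer must meet a preponderance (weight is at least 53): on (f) the weight is 51 less the opposing 7 gives net 44, which does not reach 53, so (f) does not meet the standard; on (g) the weight is 80 less the opposing 34 gives net 46, < 53, so (g) does not meet the standard.
  Not every element is met, so the insurer fails to carry Stage II.2.
The policyholder prevails on this issue.
— Issue III —
At Stage III.1 the policyholder must meet a heightened civil standard (weight is at least 78): on (h) the weight is 86, which does reach 78, so (h) meets the standard; on (i) the weight is 96 less the opposing 14 gives net 82, ≥ 78, so (i) meets the standard.
  Stage III.1 is satisfied; the onus moves to the insurer.
At Stage III.2 the insurer must meet a heightened civil standard (weight is at least 78): on (j) the weight is 97 less the opposing 9 gives net 88, ≥ 78, so (j) meets the standard; on (k) the weight is 89 less the opposing 1 gives net 88, which does reach 78, so (k) meets the standard.
  Stage III.2 is satisfied; the onus moves to the policyholder.
At Stage III.3 the policyholder must meet a more-likely-than-not showing (weight is at least 55): on (l) the weight is 61 less the opposing 1 gives net 60, which does reach 55, so (l) meets the standard.
  The policyholder carries the last stage.
All stages carried — the policyholder prevails on this issue.
Per-issue: Issue I → policyholder; Issue II → policyholder; Issue III → policyholder. The policyholder must prevail on at least one issue; overall, the policyholder prevails.

policyholder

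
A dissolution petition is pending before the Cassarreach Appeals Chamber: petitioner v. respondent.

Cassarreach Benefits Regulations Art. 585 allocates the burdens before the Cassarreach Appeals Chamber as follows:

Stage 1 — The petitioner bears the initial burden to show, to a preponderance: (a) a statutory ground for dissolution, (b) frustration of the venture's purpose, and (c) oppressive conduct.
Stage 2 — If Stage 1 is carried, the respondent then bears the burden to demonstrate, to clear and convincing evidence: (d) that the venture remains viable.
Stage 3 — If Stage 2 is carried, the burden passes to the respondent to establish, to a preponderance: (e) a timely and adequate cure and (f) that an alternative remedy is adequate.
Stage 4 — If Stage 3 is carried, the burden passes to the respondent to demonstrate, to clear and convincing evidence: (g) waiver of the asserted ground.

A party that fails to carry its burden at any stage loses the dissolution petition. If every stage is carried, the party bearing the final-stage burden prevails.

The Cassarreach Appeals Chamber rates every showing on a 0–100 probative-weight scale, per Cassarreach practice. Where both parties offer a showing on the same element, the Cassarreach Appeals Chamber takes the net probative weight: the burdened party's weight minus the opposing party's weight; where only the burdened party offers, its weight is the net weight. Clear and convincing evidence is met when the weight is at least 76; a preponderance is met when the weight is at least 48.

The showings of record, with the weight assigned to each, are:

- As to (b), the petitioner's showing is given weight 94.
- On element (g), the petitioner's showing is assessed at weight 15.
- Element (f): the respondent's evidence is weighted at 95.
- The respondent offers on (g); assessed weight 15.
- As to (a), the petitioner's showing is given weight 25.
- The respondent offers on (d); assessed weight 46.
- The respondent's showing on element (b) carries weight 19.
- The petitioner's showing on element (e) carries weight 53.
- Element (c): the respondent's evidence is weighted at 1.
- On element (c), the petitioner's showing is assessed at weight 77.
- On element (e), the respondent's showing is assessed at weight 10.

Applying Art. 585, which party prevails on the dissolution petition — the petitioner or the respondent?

At Stage 1 the petitioner must meet a preponderance (weight is at least 48): on (a) the weight is 25, < 48, so (a) does not meet the standard; on (b) the weight is 94 less the opposing 19 gives net 75, ≥ 48, so (b) meets the standard; on (c) the weight is 77 less the opposing 1 gives net 76, ≥ 48, so (c) meets the standard.
  The petitioner does not carry Stage 1.
So the respondent prevails.

respondent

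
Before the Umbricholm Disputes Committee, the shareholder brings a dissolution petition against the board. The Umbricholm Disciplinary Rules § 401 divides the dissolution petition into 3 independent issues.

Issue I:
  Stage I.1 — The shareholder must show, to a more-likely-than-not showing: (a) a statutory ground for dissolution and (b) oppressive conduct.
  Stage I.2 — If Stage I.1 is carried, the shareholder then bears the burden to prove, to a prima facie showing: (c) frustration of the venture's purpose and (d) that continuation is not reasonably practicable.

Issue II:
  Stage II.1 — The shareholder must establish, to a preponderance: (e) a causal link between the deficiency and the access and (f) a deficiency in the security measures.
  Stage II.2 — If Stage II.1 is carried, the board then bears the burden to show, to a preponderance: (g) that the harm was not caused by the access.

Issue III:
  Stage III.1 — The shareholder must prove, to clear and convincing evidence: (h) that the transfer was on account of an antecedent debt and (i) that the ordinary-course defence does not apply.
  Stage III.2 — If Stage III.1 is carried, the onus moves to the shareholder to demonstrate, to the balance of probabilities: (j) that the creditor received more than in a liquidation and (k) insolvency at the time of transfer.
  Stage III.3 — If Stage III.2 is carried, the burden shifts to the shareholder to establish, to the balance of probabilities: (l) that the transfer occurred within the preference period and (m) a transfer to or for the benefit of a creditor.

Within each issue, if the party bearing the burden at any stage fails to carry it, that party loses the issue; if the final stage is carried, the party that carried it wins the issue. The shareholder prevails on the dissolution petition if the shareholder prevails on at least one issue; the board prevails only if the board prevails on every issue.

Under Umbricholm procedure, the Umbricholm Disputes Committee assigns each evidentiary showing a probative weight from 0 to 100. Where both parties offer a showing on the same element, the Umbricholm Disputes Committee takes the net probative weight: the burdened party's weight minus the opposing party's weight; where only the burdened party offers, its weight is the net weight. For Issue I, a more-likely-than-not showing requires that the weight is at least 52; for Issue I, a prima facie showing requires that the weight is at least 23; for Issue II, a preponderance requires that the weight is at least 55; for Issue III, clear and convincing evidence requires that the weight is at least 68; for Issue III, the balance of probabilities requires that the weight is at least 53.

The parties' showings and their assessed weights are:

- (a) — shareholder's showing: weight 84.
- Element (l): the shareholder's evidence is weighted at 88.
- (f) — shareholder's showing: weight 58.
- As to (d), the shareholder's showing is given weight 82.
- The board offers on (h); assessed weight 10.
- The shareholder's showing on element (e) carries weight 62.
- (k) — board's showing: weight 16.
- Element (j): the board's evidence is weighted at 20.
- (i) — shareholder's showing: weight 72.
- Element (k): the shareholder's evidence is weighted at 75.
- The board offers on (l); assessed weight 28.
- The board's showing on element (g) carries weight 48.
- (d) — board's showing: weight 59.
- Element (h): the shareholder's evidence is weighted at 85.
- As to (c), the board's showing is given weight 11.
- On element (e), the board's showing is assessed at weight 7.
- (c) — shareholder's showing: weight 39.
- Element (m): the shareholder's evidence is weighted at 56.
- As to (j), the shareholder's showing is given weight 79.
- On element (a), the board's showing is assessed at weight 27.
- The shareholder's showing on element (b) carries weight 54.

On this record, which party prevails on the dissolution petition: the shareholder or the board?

— Issue I —
At Stage I.1 the shareholder must meet a more-likely-than-not showing (weight is at least 52): on (a) the weight is 84 less the opposing 27 gives net 57, which does reach 52, so (a) meets the standard; on (b) the weight is 54, which does reach 52, so (b) meets the standard.
  All elements met. The shareholder retains the burden for Stage I.2.
At Stage I.2 the shareholder must meet a prima facie showing (weight is at least 23): on (c) the weight is 39 less the opposing 11 gives net 28, ≥ 23, so (c) meets the standard; on (d) the weight is 82 less the opposing 59 gives net 23, ≥ 23, so (d) meets the standard.
  All elements met at the final stage.
With every stage satisfied, the shareholder prevails on this issue.
— Issue II —
Stage II.1 — burden on shareholder; standard: a preponderance (weight is at least 55).
    (e): 62 − 7 = 55 ≥ 55 [met]
    (f): 58 ≥ 55 [met]
  Stage II.1 carried; the burden shifts to the board.
Stage II.2 — burden on board; standard: a preponderance (weight is at least 55).
    (g): 48 < 55 [not met]
  The board does not carry Stage II.2.
So the shareholder prevails on this issue.
— Issue III —
At Stage III.1 the shareholder must meet clear and convincing evidence (weight is at least 68): on (h) the weight is 85 less the opposing 10 gives net 75, which does reach 68, so (h) meets the standard; on (i) the weight is 72, ≥ 68, so (i) meets the standard.
  Stage III.1 carried; the burden remains with the shareholder.
At Stage III.2 the shareholder must meet the balance of probabilities (weight is at least 53): on (j) the weight is 79 less the opposing 20 gives net 59, which does reach 53, so (j) meets the standard; on (k) the weight is 75 less the opposing 16 gives net 59, ≥ 53, so (k) meets the standard.
  Stage III.2 is satisfied; the shareholder continues to bear the burden.
At Stage III.3 the shareholder must meet the balance of probabilities (weight is at least 53): on (l) the weight is 88 less the opposing 28 gives net 60, ≥ 53, so (l) meets the standard; on (m) the weight is 56, ≥ 53, so (m) meets the standard.
  The shareholder carries the last stage.
With every stage satisfied, the shareholder prevails on this issue.
Per-issue: Issue I → shareholder; Issue II → shareholder; Issue III → shareholder. The shareholder must prevail on at least one issue; overall, the shareholder prevails.

shareholder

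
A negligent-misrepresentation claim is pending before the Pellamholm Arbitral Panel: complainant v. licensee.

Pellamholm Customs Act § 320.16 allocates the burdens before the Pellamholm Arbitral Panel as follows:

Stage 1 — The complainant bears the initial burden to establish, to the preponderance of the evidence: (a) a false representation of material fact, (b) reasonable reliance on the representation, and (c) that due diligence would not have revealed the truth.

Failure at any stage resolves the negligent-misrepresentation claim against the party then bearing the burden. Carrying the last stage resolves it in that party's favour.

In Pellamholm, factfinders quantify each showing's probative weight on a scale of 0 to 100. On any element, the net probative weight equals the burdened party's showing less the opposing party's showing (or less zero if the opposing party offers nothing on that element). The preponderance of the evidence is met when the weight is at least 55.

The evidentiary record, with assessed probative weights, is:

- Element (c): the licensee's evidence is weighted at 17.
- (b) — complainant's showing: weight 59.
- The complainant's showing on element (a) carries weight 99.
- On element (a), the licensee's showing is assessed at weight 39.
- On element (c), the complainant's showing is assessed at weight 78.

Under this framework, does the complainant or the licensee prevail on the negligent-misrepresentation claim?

At Stage 1 the complainant must meet the preponderance of the evidence (weight is at least 55): on (a) the weight is 99 less the opposing 39 gives net 60, which does reach 55, so (a) meets the standard; on (b) the weight is 59, which does reach 55, so (b) meets the standard; on (c) the weight is 78 less the opposing 17 gives net 61, ≥ 55, so (c) meets the standard.
  All elements met at the final stage.
With every stage satisfied, the complainant prevails.

complainant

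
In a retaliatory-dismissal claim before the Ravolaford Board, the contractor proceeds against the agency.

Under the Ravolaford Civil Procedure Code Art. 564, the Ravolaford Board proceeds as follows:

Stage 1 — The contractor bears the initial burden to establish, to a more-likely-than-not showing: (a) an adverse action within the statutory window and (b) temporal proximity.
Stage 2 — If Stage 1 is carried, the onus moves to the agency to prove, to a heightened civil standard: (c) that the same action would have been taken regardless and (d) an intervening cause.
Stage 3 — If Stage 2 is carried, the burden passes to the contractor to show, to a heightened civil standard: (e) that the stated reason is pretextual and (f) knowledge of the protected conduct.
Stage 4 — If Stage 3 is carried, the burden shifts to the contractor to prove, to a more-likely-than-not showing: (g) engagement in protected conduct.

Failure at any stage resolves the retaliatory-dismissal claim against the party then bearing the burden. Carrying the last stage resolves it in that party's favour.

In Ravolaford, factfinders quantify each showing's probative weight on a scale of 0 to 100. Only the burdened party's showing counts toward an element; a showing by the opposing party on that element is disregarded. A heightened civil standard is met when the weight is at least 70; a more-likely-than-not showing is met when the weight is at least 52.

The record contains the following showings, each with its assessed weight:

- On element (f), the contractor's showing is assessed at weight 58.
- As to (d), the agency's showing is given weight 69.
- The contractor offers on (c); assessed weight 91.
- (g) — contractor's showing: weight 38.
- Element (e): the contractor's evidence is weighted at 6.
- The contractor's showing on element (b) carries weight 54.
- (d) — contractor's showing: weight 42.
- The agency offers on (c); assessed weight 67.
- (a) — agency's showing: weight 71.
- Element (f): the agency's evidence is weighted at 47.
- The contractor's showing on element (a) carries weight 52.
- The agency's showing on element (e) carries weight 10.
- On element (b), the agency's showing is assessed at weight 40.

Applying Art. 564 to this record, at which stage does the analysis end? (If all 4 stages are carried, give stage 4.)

stage 2

Stage 1 — burden on contractor; standard: a more-likely-than-not showing (weight is at least 52).
    (a): 52 (agency's 71 disregarded) ≥ 52 [met]
    (b): 54 (agency's 40 disregarded) ≥ 52 [met]
  All elements met. The burden passes to the agency.
Stage 2 — burden on agency; standard: a heightened civil standard (weight is at least 70).
    (c): 67 (contractor's 91 disregarded) < 70 [not met]
    (d): 69 (contractor's 42 disregarded) < 70 [not met]
  The agency does not carry Stage 2.
The analysis ends at Stage 2; the contractor prevails.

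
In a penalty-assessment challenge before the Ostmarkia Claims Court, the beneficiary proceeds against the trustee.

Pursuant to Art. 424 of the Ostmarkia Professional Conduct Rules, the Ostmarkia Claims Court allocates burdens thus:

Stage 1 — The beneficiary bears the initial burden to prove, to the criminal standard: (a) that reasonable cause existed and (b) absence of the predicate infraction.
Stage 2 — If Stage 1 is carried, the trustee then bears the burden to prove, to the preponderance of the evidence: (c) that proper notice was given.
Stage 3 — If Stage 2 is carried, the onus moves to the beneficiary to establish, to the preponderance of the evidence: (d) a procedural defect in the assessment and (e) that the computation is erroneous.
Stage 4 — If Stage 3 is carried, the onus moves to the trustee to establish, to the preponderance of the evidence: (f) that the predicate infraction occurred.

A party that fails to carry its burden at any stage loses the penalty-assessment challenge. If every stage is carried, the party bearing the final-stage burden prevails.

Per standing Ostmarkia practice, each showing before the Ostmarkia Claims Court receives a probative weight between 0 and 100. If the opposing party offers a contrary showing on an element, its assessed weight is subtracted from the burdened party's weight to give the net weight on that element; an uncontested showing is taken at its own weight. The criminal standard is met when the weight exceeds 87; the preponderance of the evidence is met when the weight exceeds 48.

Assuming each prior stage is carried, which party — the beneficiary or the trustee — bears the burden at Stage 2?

Stage 2's rule assigns the burden to the trustee (to the preponderance of the evidence).

trustee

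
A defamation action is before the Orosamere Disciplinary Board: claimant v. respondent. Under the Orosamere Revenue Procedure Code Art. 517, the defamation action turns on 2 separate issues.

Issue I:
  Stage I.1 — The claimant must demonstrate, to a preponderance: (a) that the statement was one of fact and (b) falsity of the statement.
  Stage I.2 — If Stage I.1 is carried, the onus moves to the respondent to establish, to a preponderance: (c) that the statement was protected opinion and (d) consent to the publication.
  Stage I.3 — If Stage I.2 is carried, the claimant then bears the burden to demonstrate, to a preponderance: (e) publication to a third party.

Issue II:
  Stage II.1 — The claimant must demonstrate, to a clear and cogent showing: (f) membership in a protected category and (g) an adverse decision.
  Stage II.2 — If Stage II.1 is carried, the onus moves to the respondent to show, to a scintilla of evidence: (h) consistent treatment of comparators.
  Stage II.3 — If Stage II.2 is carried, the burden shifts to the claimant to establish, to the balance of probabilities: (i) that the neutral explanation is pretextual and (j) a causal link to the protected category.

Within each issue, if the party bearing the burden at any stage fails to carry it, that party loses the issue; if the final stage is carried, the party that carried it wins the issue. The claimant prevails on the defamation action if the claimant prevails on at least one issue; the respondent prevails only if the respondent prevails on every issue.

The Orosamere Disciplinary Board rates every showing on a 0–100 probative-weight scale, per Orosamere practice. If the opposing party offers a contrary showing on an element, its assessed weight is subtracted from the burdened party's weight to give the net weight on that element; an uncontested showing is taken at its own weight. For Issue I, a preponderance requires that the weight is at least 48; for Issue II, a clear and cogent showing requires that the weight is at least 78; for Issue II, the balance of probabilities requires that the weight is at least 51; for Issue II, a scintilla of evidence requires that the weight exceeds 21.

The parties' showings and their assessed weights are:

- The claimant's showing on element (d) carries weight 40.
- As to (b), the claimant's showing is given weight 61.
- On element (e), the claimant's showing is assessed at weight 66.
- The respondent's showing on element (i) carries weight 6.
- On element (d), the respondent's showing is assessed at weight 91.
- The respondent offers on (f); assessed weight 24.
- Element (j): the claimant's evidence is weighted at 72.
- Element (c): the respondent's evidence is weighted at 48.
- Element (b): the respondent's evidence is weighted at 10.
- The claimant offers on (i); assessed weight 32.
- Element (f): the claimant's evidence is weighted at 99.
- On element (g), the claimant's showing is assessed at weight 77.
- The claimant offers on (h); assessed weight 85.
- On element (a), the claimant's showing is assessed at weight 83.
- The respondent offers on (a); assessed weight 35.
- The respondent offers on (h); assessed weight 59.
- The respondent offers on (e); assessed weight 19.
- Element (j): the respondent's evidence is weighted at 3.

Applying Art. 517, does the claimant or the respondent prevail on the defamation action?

respondent

— Issue I —
At Stage I.1 the claimant must meet a preponderance (weight is at least 48): on (a) the weight is 83 less the opposing 35 gives net 48, ≥ 48, so (a) meets the standard; on (b) the weight is 61 less the opposing 10 gives net 51, ≥ 48, so (b) meets the standard.
  The claimant carries Stage I.1; the respondent now bears the burden.
At Stage I.2 the respondent must meet a preponderance (weight is at least 48): on (c) the weight is 48, ≥ 48, so (c) meets the standard; on (d) the weight is 91 less the opposing 40 gives net 51, which does reach 48, so (d) meets the standard.
  Stage I.2 carried; the burden shifts to the claimant.
At Stage I.3 the claimant must meet a preponderance (weight is at least 48): on (e) the weight is 66 less the opposing 19 gives net 47, which does not reach 48, so (e) does not meet the standard.
  Stage I.3 not carried; the claimant fails its burden.
The respondent prevails on this issue.
— Issue II —
Stage II.1 (claimant, a clear and cogent showing, weight is at least 78): (f) net 99−24=75 < 78 — fails; (g) 77 < 78 — fails.
  The claimant does not carry Stage II.1.
So the respondent prevails on this issue.
Per-issue: Issue I → respondent; Issue II → respondent. The claimant must prevail on at least one issue; overall, the respondent prevails.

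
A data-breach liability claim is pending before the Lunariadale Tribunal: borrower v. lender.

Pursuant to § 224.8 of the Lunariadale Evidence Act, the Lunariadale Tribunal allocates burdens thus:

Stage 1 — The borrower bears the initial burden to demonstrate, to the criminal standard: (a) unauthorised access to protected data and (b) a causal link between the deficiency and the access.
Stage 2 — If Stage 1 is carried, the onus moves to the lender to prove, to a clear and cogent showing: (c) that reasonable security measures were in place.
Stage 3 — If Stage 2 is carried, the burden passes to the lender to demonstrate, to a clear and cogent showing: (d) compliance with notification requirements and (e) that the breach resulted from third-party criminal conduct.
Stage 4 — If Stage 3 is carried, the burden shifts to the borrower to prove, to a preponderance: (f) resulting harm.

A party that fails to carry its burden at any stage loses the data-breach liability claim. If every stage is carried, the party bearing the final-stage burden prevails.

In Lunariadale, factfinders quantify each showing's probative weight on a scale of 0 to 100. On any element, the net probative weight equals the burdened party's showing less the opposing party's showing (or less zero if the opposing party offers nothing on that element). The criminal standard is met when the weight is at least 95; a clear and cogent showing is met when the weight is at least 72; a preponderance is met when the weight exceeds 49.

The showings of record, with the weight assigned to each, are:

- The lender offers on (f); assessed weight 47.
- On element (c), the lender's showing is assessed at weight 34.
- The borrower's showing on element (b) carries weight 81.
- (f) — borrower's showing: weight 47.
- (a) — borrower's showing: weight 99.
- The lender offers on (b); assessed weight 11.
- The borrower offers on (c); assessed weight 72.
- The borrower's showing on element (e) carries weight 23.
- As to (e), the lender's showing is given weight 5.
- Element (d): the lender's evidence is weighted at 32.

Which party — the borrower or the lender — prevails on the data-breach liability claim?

Stage 1 (borrower, the criminal standard, weight is at least 95): (a) 99 ≥ 95 — meets; (b) net 81−11=70 < 95 — fails.
  Stage 1 not carried; the borrower fails its burden.
So the lender prevails.

lender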